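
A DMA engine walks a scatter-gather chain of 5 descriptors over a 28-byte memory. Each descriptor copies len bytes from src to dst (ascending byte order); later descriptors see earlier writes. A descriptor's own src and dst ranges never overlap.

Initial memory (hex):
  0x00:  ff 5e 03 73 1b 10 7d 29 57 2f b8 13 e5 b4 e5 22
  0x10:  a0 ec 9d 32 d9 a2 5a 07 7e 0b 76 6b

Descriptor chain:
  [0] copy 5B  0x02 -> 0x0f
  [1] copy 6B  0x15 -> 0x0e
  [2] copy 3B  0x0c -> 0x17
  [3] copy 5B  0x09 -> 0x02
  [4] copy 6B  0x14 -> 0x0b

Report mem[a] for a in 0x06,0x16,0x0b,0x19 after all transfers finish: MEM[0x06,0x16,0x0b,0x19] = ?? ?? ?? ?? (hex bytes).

MEM[0x06,0x16,0x0b,0x19] = b4 5a d9 a2

[0] 0x02->0x0f len=5 : 03 73 1b 10 7d
[1] 0x15->0x0e len=6 : a2 5a 07 7e 0b 76
[2] 0x0c->0x17 len=3 : e5 b4 a2
[3] 0x09->0x02 len=5 : 2f b8 13 e5 b4
[4] 0x14->0x0b len=6 : d9 a2 5a e5 b4 a2
query mem[0x06]=0xb4, mem[0x16]=0x5a, mem[0x0b]=0xd9, mem[0x19]=0xa2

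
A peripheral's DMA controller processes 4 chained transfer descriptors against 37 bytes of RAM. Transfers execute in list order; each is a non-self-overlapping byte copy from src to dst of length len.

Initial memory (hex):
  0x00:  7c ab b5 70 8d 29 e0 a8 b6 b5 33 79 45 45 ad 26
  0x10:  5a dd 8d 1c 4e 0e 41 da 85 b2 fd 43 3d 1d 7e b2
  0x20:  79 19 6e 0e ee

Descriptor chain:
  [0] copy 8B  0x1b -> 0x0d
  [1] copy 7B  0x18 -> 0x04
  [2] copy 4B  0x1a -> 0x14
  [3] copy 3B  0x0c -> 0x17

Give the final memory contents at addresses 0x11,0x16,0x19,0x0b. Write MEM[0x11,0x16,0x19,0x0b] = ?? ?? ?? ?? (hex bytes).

MEM[0x11,0x16,0x19,0x0b] = b2 3d 3d 79

#0 dst[0x0d+8] := {0x43,0x3d,0x1d,0x7e,0xb2,0x79,0x19,0x6e}
#1 dst[0x04+7] := {0x85,0xb2,0xfd,0x43,0x3d,0x1d,0x7e}
#2 dst[0x14+4] := {0xfd,0x43,0x3d,0x1d}
#3 dst[0x17+3] := {0x45,0x43,0x3d}
query mem[0x11]=0xb2, mem[0x16]=0x3d, mem[0x19]=0x3d, mem[0x0b]=0x79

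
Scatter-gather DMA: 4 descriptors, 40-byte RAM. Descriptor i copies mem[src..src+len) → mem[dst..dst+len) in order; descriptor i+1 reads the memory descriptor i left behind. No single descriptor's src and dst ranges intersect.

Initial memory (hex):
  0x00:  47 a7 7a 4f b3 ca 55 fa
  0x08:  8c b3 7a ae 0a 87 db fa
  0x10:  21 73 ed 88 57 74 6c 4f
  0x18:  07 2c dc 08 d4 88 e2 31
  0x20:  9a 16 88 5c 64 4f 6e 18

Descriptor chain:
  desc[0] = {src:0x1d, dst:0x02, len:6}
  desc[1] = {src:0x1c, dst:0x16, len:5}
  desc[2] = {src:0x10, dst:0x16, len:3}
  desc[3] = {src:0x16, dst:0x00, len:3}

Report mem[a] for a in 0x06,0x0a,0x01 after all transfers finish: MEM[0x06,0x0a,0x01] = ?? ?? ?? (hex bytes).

MEM[0x06,0x0a,0x01] = 16 7a 73

  after D0: wrote 6B at 0x02 = 88e2319a1688
  after D1: wrote 5B at 0x16 = d488e2319a
  after D2: wrote 3B at 0x16 = 2173ed
  after D3: wrote 3B at 0x00 = 2173ed
query mem[0x06]=0x16, mem[0x0a]=0x7a, mem[0x01]=0x73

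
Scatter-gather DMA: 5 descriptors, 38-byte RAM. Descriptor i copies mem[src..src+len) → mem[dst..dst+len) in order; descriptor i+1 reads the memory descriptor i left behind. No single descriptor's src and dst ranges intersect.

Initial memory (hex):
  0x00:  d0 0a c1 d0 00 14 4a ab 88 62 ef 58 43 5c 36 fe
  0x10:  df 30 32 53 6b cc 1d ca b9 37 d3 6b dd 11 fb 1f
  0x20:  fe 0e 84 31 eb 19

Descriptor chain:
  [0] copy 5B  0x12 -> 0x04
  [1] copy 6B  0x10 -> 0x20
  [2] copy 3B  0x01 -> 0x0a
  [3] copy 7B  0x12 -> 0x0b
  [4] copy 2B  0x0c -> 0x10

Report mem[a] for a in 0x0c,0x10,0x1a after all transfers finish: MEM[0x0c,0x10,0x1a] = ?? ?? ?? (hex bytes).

D0: mem[0x04..0x08] <- [32 53 6b cc 1d]
D1: mem[0x20..0x25] <- [df 30 32 53 6b cc]
D2: mem[0x0a..0x0c] <- [0a c1 d0]
D3: mem[0x0b..0x11] <- [32 53 6b cc 1d ca b9]
D4: mem[0x10..0x11] <- [53 6b]
query mem[0x0c]=0x53, mem[0x10]=0x53, mem[0x1a]=0xd3

MEM[0x0c,0x10,0x1a] = 53 53 d3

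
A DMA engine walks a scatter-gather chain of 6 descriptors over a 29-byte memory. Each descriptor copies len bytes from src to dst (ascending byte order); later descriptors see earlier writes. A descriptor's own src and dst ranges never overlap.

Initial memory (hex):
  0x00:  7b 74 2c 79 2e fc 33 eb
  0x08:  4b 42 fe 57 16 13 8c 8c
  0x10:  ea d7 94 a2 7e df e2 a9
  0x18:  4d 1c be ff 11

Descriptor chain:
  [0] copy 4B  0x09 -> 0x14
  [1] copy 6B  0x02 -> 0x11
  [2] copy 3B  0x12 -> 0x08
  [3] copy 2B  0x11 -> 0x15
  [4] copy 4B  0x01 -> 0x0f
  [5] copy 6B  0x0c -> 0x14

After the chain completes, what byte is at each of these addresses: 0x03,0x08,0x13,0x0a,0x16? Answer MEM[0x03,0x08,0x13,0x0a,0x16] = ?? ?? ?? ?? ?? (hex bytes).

[0] 0x09->0x14 len=4 : 42 fe 57 16
[1] 0x02->0x11 len=6 : 2c 79 2e fc 33 eb
[2] 0x12->0x08 len=3 : 79 2e fc
[3] 0x11->0x15 len=2 : 2c 79
[4] 0x01->0x0f len=4 : 74 2c 79 2e
[5] 0x0c->0x14 len=6 : 16 13 8c 74 2c 79
query mem[0x03]=0x79, mem[0x08]=0x79, mem[0x13]=0x2e, mem[0x0a]=0xfc, mem[0x16]=0x8c

MEM[0x03,0x08,0x13,0x0a,0x16] = 79 79 2e fc 8c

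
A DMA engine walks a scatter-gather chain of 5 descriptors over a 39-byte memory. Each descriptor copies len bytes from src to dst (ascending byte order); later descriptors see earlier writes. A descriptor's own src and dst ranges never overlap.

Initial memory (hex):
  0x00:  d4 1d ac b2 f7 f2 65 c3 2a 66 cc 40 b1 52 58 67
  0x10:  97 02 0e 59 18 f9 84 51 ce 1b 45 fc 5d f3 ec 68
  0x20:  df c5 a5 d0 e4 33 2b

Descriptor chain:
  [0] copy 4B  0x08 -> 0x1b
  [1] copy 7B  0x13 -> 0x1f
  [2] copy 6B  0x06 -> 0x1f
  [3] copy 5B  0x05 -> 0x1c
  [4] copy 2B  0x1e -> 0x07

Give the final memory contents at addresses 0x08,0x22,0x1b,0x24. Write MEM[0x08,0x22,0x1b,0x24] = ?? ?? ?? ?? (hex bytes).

#0 dst[0x1b+4] := {0x2a,0x66,0xcc,0x40}
#1 dst[0x1f+7] := {0x59,0x18,0xf9,0x84,0x51,0xce,0x1b}
#2 dst[0x1f+6] := {0x65,0xc3,0x2a,0x66,0xcc,0x40}
#3 dst[0x1c+5] := {0xf2,0x65,0xc3,0x2a,0x66}
#4 dst[0x07+2] := {0xc3,0x2a}
query mem[0x08]=0x2a, mem[0x22]=0x66, mem[0x1b]=0x2a, mem[0x24]=0x40

MEM[0x08,0x22,0x1b,0x24] = 2a 66 2a 40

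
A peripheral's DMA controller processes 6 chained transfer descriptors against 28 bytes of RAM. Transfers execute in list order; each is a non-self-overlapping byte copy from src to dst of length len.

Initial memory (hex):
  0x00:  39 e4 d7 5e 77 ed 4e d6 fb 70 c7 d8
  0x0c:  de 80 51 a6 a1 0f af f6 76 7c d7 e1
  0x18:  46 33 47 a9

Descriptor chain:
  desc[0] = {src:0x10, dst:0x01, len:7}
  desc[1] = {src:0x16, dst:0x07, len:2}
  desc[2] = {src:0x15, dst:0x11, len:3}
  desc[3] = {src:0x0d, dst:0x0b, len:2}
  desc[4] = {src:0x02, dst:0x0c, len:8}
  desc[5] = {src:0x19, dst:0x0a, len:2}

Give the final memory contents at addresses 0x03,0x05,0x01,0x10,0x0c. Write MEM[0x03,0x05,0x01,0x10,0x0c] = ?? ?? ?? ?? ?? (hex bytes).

MEM[0x03,0x05,0x01,0x10,0x0c] = af 76 a1 7c 0f

[0] 0x10->0x01 len=7 : a1 0f af f6 76 7c d7
[1] 0x16->0x07 len=2 : d7 e1
[2] 0x15->0x11 len=3 : 7c d7 e1
[3] 0x0d->0x0b len=2 : 80 51
[4] 0x02->0x0c len=8 : 0f af f6 76 7c d7 e1 70
[5] 0x19->0x0a len=2 : 33 47
query mem[0x03]=0xaf, mem[0x05]=0x76, mem[0x01]=0xa1, mem[0x10]=0x7c, mem[0x0c]=0x0f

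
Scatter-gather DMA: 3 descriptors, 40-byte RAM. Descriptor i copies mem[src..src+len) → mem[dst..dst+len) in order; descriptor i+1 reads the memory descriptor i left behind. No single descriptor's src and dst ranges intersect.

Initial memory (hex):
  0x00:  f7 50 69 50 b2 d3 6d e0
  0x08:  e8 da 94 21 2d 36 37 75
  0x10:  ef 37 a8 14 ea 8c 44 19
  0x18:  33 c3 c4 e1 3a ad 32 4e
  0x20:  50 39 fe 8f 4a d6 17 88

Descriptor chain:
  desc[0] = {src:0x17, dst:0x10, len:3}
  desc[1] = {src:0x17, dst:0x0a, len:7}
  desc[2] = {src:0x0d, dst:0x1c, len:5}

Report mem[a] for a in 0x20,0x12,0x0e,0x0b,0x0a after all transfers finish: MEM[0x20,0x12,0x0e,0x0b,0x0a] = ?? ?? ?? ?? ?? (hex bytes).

MEM[0x20,0x12,0x0e,0x0b,0x0a] = 33 c3 e1 33 19

#0 dst[0x10+3] := {0x19,0x33,0xc3}
#1 dst[0x0a+7] := {0x19,0x33,0xc3,0xc4,0xe1,0x3a,0xad}
#2 dst[0x1c+5] := {0xc4,0xe1,0x3a,0xad,0x33}
query mem[0x20]=0x33, mem[0x12]=0xc3, mem[0x0e]=0xe1, mem[0x0b]=0x33, mem[0x0a]=0x19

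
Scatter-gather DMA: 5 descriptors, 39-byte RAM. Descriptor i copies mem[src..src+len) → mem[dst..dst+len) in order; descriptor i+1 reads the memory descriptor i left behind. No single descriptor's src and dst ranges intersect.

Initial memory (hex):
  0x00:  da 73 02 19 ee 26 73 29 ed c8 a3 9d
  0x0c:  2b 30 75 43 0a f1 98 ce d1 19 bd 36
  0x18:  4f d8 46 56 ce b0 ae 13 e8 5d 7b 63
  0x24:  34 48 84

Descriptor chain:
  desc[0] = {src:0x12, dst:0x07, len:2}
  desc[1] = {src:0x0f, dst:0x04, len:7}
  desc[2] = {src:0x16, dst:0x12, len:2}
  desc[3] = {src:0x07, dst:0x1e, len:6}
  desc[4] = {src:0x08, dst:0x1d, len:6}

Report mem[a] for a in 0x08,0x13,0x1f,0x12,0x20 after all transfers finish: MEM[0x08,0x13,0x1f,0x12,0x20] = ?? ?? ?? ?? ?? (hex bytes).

MEM[0x08,0x13,0x1f,0x12,0x20] = ce 36 19 bd 9d

D0: mem[0x07..0x08] <- [98 ce]
D1: mem[0x04..0x0a] <- [43 0a f1 98 ce d1 19]
D2: mem[0x12..0x13] <- [bd 36]
D3: mem[0x1e..0x23] <- [98 ce d1 19 9d 2b]
D4: mem[0x1d..0x22] <- [ce d1 19 9d 2b 30]
query mem[0x08]=0xce, mem[0x13]=0x36, mem[0x1f]=0x19, mem[0x12]=0xbd, mem[0x20]=0x9d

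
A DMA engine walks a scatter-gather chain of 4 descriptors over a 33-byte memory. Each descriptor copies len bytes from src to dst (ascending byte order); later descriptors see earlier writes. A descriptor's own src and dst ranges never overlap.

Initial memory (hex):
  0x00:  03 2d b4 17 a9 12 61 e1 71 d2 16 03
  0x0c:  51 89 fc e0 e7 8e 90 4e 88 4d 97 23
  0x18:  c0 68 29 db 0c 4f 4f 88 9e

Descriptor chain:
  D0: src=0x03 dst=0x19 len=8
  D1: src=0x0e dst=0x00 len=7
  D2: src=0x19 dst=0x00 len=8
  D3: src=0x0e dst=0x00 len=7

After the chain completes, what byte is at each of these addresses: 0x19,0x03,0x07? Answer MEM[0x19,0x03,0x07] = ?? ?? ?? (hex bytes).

[0] 0x03->0x19 len=8 : 17 a9 12 61 e1 71 d2 16
[1] 0x0e->0x00 len=7 : fc e0 e7 8e 90 4e 88
[2] 0x19->0x00 len=8 : 17 a9 12 61 e1 71 d2 16
[3] 0x0e->0x00 len=7 : fc e0 e7 8e 90 4e 88
query mem[0x19]=0x17, mem[0x03]=0x8e, mem[0x07]=0x16

MEM[0x19,0x03,0x07] = 17 8e 16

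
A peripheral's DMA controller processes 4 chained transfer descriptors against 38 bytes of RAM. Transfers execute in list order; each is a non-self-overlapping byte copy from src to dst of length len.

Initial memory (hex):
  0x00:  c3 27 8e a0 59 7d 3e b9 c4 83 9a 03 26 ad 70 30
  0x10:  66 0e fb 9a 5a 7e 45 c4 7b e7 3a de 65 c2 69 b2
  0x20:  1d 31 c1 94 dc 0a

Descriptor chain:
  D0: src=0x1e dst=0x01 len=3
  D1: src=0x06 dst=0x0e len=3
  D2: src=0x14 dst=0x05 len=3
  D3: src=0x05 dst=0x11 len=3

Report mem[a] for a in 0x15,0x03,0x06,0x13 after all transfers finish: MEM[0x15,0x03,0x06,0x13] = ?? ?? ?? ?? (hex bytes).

#0 dst[0x01+3] := {0x69,0xb2,0x1d}
#1 dst[0x0e+3] := {0x3e,0xb9,0xc4}
#2 dst[0x05+3] := {0x5a,0x7e,0x45}
#3 dst[0x11+3] := {0x5a,0x7e,0x45}
query mem[0x15]=0x7e, mem[0x03]=0x1d, mem[0x06]=0x7e, mem[0x13]=0x45

MEM[0x15,0x03,0x06,0x13] = 7e 1d 7e 45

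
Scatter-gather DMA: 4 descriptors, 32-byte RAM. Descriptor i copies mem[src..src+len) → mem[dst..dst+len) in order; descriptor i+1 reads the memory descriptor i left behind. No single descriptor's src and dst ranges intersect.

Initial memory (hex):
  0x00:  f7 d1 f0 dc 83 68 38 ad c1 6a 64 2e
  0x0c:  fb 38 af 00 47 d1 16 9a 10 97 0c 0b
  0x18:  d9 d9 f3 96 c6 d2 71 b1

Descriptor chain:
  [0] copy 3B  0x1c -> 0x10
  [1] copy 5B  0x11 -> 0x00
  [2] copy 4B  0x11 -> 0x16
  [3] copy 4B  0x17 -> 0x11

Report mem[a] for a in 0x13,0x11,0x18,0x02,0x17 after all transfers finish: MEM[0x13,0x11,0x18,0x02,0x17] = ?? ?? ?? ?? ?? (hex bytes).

MEM[0x13,0x11,0x18,0x02,0x17] = 10 71 9a 9a 71

[0] 0x1c->0x10 len=3 : c6 d2 71
[1] 0x11->0x00 len=5 : d2 71 9a 10 97
[2] 0x11->0x16 len=4 : d2 71 9a 10
[3] 0x17->0x11 len=4 : 71 9a 10 f3
query mem[0x13]=0x10, mem[0x11]=0x71, mem[0x18]=0x9a, mem[0x02]=0x9a, mem[0x17]=0x71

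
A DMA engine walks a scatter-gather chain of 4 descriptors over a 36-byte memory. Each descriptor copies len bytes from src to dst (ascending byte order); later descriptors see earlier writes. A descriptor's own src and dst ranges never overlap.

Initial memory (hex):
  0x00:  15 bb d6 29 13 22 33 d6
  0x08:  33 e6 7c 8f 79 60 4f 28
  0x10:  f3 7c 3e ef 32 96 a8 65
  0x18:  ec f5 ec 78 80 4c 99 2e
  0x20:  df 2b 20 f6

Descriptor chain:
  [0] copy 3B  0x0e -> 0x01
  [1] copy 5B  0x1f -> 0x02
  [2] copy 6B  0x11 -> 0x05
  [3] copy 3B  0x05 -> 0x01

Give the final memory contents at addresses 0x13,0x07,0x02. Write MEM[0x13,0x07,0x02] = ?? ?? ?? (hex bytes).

MEM[0x13,0x07,0x02] = ef ef 3e

  after D0: wrote 3B at 0x01 = 4f28f3
  after D1: wrote 5B at 0x02 = 2edf2b20f6
  after D2: wrote 6B at 0x05 = 7c3eef3296a8
  after D3: wrote 3B at 0x01 = 7c3eef
query mem[0x13]=0xef, mem[0x07]=0xef, mem[0x02]=0x3e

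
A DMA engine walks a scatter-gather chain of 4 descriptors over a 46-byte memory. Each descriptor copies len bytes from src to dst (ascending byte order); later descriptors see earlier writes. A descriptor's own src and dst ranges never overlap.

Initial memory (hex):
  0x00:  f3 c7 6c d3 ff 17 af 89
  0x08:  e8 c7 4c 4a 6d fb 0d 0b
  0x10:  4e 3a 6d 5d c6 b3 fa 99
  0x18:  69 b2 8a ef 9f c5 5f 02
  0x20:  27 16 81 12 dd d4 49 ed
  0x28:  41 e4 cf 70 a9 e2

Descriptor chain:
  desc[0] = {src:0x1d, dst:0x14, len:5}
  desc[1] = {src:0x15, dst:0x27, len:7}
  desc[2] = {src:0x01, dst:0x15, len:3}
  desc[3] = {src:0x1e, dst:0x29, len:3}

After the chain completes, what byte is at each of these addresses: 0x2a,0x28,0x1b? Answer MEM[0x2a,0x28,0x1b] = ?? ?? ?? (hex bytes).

MEM[0x2a,0x28,0x1b] = 02 02 ef

#0 dst[0x14+5] := {0xc5,0x5f,0x02,0x27,0x16}
#1 dst[0x27+7] := {0x5f,0x02,0x27,0x16,0xb2,0x8a,0xef}
#2 dst[0x15+3] := {0xc7,0x6c,0xd3}
#3 dst[0x29+3] := {0x5f,0x02,0x27}
query mem[0x2a]=0x02, mem[0x28]=0x02, mem[0x1b]=0xef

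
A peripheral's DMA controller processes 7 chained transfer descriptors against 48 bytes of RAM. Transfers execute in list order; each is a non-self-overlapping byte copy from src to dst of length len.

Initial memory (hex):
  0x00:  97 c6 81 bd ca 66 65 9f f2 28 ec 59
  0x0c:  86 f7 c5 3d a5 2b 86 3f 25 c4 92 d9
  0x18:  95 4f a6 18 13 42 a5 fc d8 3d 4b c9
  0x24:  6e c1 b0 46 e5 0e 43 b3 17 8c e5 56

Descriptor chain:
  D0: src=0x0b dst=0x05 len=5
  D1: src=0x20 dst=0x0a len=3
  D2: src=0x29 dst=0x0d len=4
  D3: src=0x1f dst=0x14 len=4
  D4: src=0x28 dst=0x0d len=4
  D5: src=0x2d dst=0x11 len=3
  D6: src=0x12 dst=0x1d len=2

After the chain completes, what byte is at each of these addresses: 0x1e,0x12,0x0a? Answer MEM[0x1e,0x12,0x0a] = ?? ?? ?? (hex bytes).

MEM[0x1e,0x12,0x0a] = 56 e5 d8

[0] 0x0b->0x05 len=5 : 59 86 f7 c5 3d
[1] 0x20->0x0a len=3 : d8 3d 4b
[2] 0x29->0x0d len=4 : 0e 43 b3 17
[3] 0x1f->0x14 len=4 : fc d8 3d 4b
[4] 0x28->0x0d len=4 : e5 0e 43 b3
[5] 0x2d->0x11 len=3 : 8c e5 56
[6] 0x12->0x1d len=2 : e5 56
query mem[0x1e]=0x56, mem[0x12]=0xe5, mem[0x0a]=0xd8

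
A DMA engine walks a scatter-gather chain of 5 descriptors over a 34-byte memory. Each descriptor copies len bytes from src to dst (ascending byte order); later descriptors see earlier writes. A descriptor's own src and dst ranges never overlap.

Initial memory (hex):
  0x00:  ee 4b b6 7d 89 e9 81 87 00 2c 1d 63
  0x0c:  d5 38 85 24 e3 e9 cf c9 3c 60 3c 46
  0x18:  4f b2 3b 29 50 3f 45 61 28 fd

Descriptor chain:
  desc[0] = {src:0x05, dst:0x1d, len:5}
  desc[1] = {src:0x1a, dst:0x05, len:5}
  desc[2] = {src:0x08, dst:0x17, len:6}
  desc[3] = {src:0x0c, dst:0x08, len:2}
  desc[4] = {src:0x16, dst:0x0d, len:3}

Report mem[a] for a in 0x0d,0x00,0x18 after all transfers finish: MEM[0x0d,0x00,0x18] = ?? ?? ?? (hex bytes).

MEM[0x0d,0x00,0x18] = 3c ee 81

D0: mem[0x1d..0x21] <- [e9 81 87 00 2c]
D1: mem[0x05..0x09] <- [3b 29 50 e9 81]
D2: mem[0x17..0x1c] <- [e9 81 1d 63 d5 38]
D3: mem[0x08..0x09] <- [d5 38]
D4: mem[0x0d..0x0f] <- [3c e9 81]
query mem[0x0d]=0x3c, mem[0x00]=0xee, mem[0x18]=0x81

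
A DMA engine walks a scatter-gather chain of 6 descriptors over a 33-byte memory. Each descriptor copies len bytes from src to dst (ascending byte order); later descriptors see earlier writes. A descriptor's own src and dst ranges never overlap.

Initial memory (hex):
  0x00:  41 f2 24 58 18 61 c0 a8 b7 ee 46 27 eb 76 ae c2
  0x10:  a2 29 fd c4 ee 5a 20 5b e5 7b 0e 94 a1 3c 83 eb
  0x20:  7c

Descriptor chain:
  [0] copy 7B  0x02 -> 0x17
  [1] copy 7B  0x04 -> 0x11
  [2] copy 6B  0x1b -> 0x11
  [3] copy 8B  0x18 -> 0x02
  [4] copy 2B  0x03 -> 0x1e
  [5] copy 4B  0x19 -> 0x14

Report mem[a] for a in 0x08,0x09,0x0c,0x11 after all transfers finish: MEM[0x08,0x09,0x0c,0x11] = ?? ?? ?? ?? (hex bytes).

D0: mem[0x17..0x1d] <- [24 58 18 61 c0 a8 b7]
D1: mem[0x11..0x17] <- [18 61 c0 a8 b7 ee 46]
D2: mem[0x11..0x16] <- [c0 a8 b7 83 eb 7c]
D3: mem[0x02..0x09] <- [58 18 61 c0 a8 b7 83 eb]
D4: mem[0x1e..0x1f] <- [18 61]
D5: mem[0x14..0x17] <- [18 61 c0 a8]
query mem[0x08]=0x83, mem[0x09]=0xeb, mem[0x0c]=0xeb, mem[0x11]=0xc0

MEM[0x08,0x09,0x0c,0x11] = 83 eb eb c0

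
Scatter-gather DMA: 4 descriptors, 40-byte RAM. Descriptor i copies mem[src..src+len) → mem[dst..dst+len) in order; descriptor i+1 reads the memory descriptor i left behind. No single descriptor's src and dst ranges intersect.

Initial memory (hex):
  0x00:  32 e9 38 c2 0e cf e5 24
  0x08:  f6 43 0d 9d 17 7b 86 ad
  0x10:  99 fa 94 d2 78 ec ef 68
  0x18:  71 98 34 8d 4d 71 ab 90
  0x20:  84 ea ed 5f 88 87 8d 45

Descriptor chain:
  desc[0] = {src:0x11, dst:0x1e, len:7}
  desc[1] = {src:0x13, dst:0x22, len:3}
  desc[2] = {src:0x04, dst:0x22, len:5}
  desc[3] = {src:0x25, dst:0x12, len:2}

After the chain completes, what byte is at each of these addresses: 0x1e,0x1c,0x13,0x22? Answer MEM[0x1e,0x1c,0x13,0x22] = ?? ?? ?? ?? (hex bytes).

MEM[0x1e,0x1c,0x13,0x22] = fa 4d f6 0e

[0] 0x11->0x1e len=7 : fa 94 d2 78 ec ef 68
[1] 0x13->0x22 len=3 : d2 78 ec
[2] 0x04->0x22 len=5 : 0e cf e5 24 f6
[3] 0x25->0x12 len=2 : 24 f6
query mem[0x1e]=0xfa, mem[0x1c]=0x4d, mem[0x13]=0xf6, mem[0x22]=0x0e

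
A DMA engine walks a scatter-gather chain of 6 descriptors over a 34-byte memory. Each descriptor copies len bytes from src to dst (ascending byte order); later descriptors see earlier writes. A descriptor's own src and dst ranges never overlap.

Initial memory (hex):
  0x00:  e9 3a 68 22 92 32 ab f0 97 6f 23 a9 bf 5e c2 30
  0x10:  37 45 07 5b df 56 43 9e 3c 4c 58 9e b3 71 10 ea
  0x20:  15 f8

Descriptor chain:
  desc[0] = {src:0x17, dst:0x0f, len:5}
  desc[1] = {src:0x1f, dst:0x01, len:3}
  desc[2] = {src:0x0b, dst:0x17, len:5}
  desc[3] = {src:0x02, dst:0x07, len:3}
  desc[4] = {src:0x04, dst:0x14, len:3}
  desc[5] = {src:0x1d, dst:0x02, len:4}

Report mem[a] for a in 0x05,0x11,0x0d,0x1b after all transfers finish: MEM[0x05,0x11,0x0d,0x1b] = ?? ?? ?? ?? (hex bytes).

  after D0: wrote 5B at 0x0f = 9e3c4c589e
  after D1: wrote 3B at 0x01 = ea15f8
  after D2: wrote 5B at 0x17 = a9bf5ec29e
  after D3: wrote 3B at 0x07 = 15f892
  after D4: wrote 3B at 0x14 = 9232ab
  after D5: wrote 4B at 0x02 = 7110ea15
query mem[0x05]=0x15, mem[0x11]=0x4c, mem[0x0d]=0x5e, mem[0x1b]=0x9e

MEM[0x05,0x11,0x0d,0x1b] = 15 4c 5e 9e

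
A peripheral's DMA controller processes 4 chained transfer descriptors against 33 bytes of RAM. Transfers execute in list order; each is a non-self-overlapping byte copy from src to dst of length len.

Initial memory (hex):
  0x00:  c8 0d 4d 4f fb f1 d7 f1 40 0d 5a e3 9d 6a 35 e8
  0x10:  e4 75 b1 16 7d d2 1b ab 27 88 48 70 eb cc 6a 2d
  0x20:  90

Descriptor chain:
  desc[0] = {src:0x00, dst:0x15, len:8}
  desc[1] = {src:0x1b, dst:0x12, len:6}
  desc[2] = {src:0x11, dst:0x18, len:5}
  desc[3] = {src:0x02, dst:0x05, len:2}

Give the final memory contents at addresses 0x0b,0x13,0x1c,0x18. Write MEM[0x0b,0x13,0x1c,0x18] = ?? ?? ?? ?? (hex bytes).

MEM[0x0b,0x13,0x1c,0x18] = e3 f1 6a 75

D0: mem[0x15..0x1c] <- [c8 0d 4d 4f fb f1 d7 f1]
D1: mem[0x12..0x17] <- [d7 f1 cc 6a 2d 90]
D2: mem[0x18..0x1c] <- [75 d7 f1 cc 6a]
D3: mem[0x05..0x06] <- [4d 4f]
query mem[0x0b]=0xe3, mem[0x13]=0xf1, mem[0x1c]=0x6a, mem[0x18]=0x75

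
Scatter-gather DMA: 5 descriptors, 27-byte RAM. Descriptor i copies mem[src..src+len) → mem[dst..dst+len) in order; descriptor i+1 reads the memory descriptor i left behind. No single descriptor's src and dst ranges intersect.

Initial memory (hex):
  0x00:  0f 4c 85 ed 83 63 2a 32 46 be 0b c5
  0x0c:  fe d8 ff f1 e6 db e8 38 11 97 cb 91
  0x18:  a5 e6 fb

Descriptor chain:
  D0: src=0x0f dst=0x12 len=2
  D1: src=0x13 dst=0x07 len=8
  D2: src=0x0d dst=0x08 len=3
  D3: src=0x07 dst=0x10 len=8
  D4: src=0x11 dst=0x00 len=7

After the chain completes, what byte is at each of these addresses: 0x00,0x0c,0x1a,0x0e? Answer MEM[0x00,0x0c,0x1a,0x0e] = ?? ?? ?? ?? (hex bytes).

MEM[0x00,0x0c,0x1a,0x0e] = e6 a5 fb fb

#0 dst[0x12+2] := {0xf1,0xe6}
#1 dst[0x07+8] := {0xe6,0x11,0x97,0xcb,0x91,0xa5,0xe6,0xfb}
#2 dst[0x08+3] := {0xe6,0xfb,0xf1}
#3 dst[0x10+8] := {0xe6,0xe6,0xfb,0xf1,0x91,0xa5,0xe6,0xfb}
#4 dst[0x00+7] := {0xe6,0xfb,0xf1,0x91,0xa5,0xe6,0xfb}
query mem[0x00]=0xe6, mem[0x0c]=0xa5, mem[0x1a]=0xfb, mem[0x0e]=0xfb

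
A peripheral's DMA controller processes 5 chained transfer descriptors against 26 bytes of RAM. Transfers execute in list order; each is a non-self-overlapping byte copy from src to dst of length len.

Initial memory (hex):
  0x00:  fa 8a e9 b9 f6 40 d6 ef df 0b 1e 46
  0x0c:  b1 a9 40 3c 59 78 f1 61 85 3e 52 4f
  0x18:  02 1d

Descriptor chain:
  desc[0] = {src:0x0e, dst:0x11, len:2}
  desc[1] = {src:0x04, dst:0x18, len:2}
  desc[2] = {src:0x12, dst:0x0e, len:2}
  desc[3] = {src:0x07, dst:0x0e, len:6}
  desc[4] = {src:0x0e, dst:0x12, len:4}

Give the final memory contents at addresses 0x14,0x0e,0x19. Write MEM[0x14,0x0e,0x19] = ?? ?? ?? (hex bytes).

MEM[0x14,0x0e,0x19] = 0b ef 40

#0 dst[0x11+2] := {0x40,0x3c}
#1 dst[0x18+2] := {0xf6,0x40}
#2 dst[0x0e+2] := {0x3c,0x61}
#3 dst[0x0e+6] := {0xef,0xdf,0x0b,0x1e,0x46,0xb1}
#4 dst[0x12+4] := {0xef,0xdf,0x0b,0x1e}
query mem[0x14]=0x0b, mem[0x0e]=0xef, mem[0x19]=0x40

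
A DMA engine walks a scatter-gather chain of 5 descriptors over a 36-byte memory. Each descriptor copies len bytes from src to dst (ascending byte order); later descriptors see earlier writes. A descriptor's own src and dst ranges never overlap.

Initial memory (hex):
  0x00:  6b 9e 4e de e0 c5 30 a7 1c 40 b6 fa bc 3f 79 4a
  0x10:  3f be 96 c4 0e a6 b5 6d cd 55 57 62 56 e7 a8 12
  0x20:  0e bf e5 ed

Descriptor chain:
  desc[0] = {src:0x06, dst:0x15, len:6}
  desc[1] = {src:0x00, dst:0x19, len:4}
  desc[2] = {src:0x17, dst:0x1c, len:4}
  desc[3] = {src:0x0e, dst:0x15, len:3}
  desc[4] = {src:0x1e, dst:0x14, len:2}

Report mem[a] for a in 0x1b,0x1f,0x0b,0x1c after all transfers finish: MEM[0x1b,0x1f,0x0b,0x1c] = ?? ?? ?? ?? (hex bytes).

MEM[0x1b,0x1f,0x0b,0x1c] = 4e 9e fa 1c

[0] 0x06->0x15 len=6 : 30 a7 1c 40 b6 fa
[1] 0x00->0x19 len=4 : 6b 9e 4e de
[2] 0x17->0x1c len=4 : 1c 40 6b 9e
[3] 0x0e->0x15 len=3 : 79 4a 3f
[4] 0x1e->0x14 len=2 : 6b 9e
query mem[0x1b]=0x4e, mem[0x1f]=0x9e, mem[0x0b]=0xfa, mem[0x1c]=0x1c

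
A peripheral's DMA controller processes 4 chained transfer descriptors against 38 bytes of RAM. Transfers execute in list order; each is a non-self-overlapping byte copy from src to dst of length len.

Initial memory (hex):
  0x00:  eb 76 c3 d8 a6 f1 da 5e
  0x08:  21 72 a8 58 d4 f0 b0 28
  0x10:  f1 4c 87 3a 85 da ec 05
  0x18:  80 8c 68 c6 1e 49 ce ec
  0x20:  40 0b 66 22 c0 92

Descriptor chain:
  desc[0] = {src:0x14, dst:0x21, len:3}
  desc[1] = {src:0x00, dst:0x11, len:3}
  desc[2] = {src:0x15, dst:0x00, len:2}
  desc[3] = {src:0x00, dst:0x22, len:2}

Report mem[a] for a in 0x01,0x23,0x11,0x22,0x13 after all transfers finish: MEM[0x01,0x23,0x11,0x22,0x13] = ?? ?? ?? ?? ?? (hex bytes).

  after D0: wrote 3B at 0x21 = 85daec
  after D1: wrote 3B at 0x11 = eb76c3
  after D2: wrote 2B at 0x00 = daec
  after D3: wrote 2B at 0x22 = daec
query mem[0x01]=0xec, mem[0x23]=0xec, mem[0x11]=0xeb, mem[0x22]=0xda, mem[0x13]=0xc3

MEM[0x01,0x23,0x11,0x22,0x13] = ec ec eb da c3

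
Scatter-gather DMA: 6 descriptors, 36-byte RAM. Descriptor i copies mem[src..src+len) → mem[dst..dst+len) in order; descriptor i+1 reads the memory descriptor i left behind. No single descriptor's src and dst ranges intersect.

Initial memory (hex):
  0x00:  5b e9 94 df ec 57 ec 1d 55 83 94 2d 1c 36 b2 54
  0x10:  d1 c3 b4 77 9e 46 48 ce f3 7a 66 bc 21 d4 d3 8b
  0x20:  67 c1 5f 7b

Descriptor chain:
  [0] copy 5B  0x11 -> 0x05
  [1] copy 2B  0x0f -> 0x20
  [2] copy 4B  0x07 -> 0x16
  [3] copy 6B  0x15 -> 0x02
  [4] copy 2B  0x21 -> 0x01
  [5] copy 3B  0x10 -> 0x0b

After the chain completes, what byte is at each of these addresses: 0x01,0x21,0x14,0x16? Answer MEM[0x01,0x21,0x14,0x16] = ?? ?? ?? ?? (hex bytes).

MEM[0x01,0x21,0x14,0x16] = d1 d1 9e 77

#0 dst[0x05+5] := {0xc3,0xb4,0x77,0x9e,0x46}
#1 dst[0x20+2] := {0x54,0xd1}
#2 dst[0x16+4] := {0x77,0x9e,0x46,0x94}
#3 dst[0x02+6] := {0x46,0x77,0x9e,0x46,0x94,0x66}
#4 dst[0x01+2] := {0xd1,0x5f}
#5 dst[0x0b+3] := {0xd1,0xc3,0xb4}
query mem[0x01]=0xd1, mem[0x21]=0xd1, mem[0x14]=0x9e, mem[0x16]=0x77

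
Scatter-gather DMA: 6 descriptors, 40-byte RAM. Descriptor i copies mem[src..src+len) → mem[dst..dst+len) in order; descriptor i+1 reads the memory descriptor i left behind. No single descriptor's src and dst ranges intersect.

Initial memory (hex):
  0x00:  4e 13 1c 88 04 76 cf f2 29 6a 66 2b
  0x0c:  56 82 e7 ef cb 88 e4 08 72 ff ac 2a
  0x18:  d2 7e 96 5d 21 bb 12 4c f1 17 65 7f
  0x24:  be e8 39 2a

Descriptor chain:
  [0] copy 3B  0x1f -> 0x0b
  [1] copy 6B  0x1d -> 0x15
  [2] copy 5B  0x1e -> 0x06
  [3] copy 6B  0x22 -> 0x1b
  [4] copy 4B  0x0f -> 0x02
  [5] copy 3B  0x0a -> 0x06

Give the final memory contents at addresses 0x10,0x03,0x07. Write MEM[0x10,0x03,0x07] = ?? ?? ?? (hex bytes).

#0 dst[0x0b+3] := {0x4c,0xf1,0x17}
#1 dst[0x15+6] := {0xbb,0x12,0x4c,0xf1,0x17,0x65}
#2 dst[0x06+5] := {0x12,0x4c,0xf1,0x17,0x65}
#3 dst[0x1b+6] := {0x65,0x7f,0xbe,0xe8,0x39,0x2a}
#4 dst[0x02+4] := {0xef,0xcb,0x88,0xe4}
#5 dst[0x06+3] := {0x65,0x4c,0xf1}
query mem[0x10]=0xcb, mem[0x03]=0xcb, mem[0x07]=0x4c

MEM[0x10,0x03,0x07] = cb cb 4c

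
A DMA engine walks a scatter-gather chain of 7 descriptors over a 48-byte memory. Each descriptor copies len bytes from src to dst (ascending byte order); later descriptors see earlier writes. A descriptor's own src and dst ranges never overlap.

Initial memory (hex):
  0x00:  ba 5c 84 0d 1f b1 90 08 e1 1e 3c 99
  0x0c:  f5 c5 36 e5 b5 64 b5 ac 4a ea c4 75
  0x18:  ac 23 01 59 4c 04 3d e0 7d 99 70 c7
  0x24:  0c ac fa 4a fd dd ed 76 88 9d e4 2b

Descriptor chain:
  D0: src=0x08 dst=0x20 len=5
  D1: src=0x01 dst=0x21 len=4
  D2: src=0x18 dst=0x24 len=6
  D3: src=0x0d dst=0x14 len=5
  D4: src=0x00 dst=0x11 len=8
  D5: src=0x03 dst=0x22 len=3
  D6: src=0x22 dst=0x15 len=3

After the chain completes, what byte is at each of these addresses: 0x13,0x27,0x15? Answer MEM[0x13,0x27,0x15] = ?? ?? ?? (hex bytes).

D0: mem[0x20..0x24] <- [e1 1e 3c 99 f5]
D1: mem[0x21..0x24] <- [5c 84 0d 1f]
D2: mem[0x24..0x29] <- [ac 23 01 59 4c 04]
D3: mem[0x14..0x18] <- [c5 36 e5 b5 64]
D4: mem[0x11..0x18] <- [ba 5c 84 0d 1f b1 90 08]
D5: mem[0x22..0x24] <- [0d 1f b1]
D6: mem[0x15..0x17] <- [0d 1f b1]
query mem[0x13]=0x84, mem[0x27]=0x59, mem[0x15]=0x0d

MEM[0x13,0x27,0x15] = 84 59 0d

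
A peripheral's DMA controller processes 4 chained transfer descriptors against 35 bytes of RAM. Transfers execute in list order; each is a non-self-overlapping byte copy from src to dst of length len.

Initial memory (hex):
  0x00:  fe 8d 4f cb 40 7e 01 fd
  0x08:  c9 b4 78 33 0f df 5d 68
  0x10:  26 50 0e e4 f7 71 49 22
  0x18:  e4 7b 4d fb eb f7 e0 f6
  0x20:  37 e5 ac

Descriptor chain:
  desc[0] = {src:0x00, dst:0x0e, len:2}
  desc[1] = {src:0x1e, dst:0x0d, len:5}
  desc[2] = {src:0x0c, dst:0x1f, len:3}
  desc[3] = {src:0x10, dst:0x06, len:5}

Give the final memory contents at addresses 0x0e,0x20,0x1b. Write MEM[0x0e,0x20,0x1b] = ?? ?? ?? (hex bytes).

#0 dst[0x0e+2] := {0xfe,0x8d}
#1 dst[0x0d+5] := {0xe0,0xf6,0x37,0xe5,0xac}
#2 dst[0x1f+3] := {0x0f,0xe0,0xf6}
#3 dst[0x06+5] := {0xe5,0xac,0x0e,0xe4,0xf7}
query mem[0x0e]=0xf6, mem[0x20]=0xe0, mem[0x1b]=0xfb

MEM[0x0e,0x20,0x1b] = f6 e0 fb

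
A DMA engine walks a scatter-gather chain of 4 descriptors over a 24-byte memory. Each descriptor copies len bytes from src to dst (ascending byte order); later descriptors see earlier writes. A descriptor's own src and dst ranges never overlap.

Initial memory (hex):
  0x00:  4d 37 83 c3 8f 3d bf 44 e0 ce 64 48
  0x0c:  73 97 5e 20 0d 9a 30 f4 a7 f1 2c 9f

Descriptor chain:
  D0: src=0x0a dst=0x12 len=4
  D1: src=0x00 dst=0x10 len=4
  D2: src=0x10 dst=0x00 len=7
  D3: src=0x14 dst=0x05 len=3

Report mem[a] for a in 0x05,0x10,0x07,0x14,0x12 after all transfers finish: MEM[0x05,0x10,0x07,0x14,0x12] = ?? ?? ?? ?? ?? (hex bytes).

#0 dst[0x12+4] := {0x64,0x48,0x73,0x97}
#1 dst[0x10+4] := {0x4d,0x37,0x83,0xc3}
#2 dst[0x00+7] := {0x4d,0x37,0x83,0xc3,0x73,0x97,0x2c}
#3 dst[0x05+3] := {0x73,0x97,0x2c}
query mem[0x05]=0x73, mem[0x10]=0x4d, mem[0x07]=0x2c, mem[0x14]=0x73, mem[0x12]=0x83

MEM[0x05,0x10,0x07,0x14,0x12] = 73 4d 2c 73 83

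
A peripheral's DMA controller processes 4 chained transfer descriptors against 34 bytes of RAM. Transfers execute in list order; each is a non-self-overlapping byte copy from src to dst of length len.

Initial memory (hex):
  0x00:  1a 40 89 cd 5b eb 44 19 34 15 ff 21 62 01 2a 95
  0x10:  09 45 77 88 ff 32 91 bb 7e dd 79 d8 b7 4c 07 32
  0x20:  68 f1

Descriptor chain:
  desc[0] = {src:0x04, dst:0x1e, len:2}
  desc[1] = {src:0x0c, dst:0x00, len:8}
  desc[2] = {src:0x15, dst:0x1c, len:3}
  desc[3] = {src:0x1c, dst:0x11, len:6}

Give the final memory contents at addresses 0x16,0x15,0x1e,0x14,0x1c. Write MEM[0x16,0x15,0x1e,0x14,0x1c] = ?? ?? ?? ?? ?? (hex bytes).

#0 dst[0x1e+2] := {0x5b,0xeb}
#1 dst[0x00+8] := {0x62,0x01,0x2a,0x95,0x09,0x45,0x77,0x88}
#2 dst[0x1c+3] := {0x32,0x91,0xbb}
#3 dst[0x11+6] := {0x32,0x91,0xbb,0xeb,0x68,0xf1}
query mem[0x16]=0xf1, mem[0x15]=0x68, mem[0x1e]=0xbb, mem[0x14]=0xeb, mem[0x1c]=0x32

MEM[0x16,0x15,0x1e,0x14,0x1c] = f1 68 bb eb 32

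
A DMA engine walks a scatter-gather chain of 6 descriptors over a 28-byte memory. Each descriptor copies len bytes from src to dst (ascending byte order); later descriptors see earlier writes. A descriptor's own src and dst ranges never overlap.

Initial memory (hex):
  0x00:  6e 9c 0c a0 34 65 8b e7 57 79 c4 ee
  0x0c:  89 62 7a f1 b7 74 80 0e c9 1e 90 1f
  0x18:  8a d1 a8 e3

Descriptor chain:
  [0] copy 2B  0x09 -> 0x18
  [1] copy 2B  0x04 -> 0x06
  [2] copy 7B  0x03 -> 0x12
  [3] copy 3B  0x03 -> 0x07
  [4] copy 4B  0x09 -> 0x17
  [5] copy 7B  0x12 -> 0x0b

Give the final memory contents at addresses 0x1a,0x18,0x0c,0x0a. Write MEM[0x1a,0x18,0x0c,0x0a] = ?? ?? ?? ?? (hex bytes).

D0: mem[0x18..0x19] <- [79 c4]
D1: mem[0x06..0x07] <- [34 65]
D2: mem[0x12..0x18] <- [a0 34 65 34 65 57 79]
D3: mem[0x07..0x09] <- [a0 34 65]
D4: mem[0x17..0x1a] <- [65 c4 ee 89]
D5: mem[0x0b..0x11] <- [a0 34 65 34 65 65 c4]
query mem[0x1a]=0x89, mem[0x18]=0xc4, mem[0x0c]=0x34, mem[0x0a]=0xc4

MEM[0x1a,0x18,0x0c,0x0a] = 89 c4 34 c4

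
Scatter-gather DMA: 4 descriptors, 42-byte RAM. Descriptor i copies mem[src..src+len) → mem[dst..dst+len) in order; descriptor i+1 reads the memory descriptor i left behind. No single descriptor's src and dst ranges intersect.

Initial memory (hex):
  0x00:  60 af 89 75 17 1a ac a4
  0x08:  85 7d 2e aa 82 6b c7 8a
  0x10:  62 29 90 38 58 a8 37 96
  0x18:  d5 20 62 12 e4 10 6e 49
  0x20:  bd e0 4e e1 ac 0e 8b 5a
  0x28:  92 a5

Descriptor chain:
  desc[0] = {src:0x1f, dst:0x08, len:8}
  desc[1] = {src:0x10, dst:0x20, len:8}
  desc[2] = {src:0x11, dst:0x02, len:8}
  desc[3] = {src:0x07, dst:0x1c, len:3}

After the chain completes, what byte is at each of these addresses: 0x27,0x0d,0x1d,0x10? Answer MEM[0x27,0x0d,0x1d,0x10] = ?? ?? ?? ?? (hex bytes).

MEM[0x27,0x0d,0x1d,0x10] = 96 ac 96 62

D0: mem[0x08..0x0f] <- [49 bd e0 4e e1 ac 0e 8b]
D1: mem[0x20..0x27] <- [62 29 90 38 58 a8 37 96]
D2: mem[0x02..0x09] <- [29 90 38 58 a8 37 96 d5]
D3: mem[0x1c..0x1e] <- [37 96 d5]
query mem[0x27]=0x96, mem[0x0d]=0xac, mem[0x1d]=0x96, mem[0x10]=0x62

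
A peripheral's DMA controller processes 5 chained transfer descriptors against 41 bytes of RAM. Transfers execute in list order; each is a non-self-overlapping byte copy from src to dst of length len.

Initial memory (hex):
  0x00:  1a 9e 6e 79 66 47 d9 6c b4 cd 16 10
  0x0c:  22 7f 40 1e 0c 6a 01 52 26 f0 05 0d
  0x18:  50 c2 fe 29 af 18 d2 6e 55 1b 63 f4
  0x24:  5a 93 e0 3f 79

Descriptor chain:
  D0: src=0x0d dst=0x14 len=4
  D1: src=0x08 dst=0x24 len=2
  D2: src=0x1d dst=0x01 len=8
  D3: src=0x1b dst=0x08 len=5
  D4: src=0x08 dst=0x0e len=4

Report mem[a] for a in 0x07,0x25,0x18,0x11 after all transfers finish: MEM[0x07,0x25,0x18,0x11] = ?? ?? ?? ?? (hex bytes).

MEM[0x07,0x25,0x18,0x11] = f4 cd 50 d2

  after D0: wrote 4B at 0x14 = 7f401e0c
  after D1: wrote 2B at 0x24 = b4cd
  after D2: wrote 8B at 0x01 = 18d26e551b63f4b4
  after D3: wrote 5B at 0x08 = 29af18d26e
  after D4: wrote 4B at 0x0e = 29af18d2
query mem[0x07]=0xf4, mem[0x25]=0xcd, mem[0x18]=0x50, mem[0x11]=0xd2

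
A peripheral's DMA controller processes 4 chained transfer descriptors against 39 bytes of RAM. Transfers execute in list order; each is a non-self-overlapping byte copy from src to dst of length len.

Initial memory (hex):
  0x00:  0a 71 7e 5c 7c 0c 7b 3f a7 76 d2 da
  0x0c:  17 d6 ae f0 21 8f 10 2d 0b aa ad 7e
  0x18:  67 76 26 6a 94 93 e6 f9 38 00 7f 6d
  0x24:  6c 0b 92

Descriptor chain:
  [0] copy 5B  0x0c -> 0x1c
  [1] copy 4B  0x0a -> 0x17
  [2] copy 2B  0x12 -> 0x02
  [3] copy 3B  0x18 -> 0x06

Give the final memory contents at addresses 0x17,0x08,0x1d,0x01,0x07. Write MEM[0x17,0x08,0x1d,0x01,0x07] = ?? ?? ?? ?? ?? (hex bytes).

MEM[0x17,0x08,0x1d,0x01,0x07] = d2 d6 d6 71 17

[0] 0x0c->0x1c len=5 : 17 d6 ae f0 21
[1] 0x0a->0x17 len=4 : d2 da 17 d6
[2] 0x12->0x02 len=2 : 10 2d
[3] 0x18->0x06 len=3 : da 17 d6
query mem[0x17]=0xd2, mem[0x08]=0xd6, mem[0x1d]=0xd6, mem[0x01]=0x71, mem[0x07]=0x17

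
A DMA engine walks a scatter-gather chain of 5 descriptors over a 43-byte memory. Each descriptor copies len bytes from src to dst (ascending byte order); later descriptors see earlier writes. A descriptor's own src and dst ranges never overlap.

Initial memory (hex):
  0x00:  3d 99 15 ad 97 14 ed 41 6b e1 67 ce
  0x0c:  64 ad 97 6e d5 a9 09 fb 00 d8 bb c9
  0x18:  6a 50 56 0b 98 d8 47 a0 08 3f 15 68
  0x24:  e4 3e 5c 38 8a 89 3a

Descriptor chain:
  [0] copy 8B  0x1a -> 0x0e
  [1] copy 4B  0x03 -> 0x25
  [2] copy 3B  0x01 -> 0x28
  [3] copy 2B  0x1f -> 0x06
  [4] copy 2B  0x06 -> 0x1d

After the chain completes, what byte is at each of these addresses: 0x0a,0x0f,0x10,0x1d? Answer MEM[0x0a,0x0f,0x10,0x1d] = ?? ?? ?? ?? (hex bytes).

MEM[0x0a,0x0f,0x10,0x1d] = 67 0b 98 a0

D0: mem[0x0e..0x15] <- [56 0b 98 d8 47 a0 08 3f]
D1: mem[0x25..0x28] <- [ad 97 14 ed]
D2: mem[0x28..0x2a] <- [99 15 ad]
D3: mem[0x06..0x07] <- [a0 08]
D4: mem[0x1d..0x1e] <- [a0 08]
query mem[0x0a]=0x67, mem[0x0f]=0x0b, mem[0x10]=0x98, mem[0x1d]=0xa0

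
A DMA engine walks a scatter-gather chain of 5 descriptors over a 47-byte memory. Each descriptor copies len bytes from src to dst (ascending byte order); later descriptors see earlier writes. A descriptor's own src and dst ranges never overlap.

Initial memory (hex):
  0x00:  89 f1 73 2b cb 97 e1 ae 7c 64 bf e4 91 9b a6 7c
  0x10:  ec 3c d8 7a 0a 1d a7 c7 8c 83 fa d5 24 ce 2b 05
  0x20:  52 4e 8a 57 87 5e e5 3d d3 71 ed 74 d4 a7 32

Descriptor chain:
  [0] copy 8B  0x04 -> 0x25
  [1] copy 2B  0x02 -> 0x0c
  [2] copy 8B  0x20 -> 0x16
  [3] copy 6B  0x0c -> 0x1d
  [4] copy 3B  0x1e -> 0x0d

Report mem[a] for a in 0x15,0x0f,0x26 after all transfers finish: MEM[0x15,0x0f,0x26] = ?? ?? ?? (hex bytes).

[0] 0x04->0x25 len=8 : cb 97 e1 ae 7c 64 bf e4
[1] 0x02->0x0c len=2 : 73 2b
[2] 0x20->0x16 len=8 : 52 4e 8a 57 87 cb 97 e1
[3] 0x0c->0x1d len=6 : 73 2b a6 7c ec 3c
[4] 0x1e->0x0d len=3 : 2b a6 7c
query mem[0x15]=0x1d, mem[0x0f]=0x7c, mem[0x26]=0x97

MEM[0x15,0x0f,0x26] = 1d 7c 97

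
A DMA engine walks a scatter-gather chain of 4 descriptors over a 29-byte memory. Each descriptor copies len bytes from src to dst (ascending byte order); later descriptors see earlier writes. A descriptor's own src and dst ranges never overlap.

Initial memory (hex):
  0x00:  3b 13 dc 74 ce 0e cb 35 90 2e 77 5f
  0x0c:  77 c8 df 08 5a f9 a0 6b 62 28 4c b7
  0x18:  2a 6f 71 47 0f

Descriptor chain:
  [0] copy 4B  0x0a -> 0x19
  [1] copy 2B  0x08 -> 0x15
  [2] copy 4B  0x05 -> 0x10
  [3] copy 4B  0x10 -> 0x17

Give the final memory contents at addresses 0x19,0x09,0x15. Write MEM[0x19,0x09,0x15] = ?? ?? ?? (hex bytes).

D0: mem[0x19..0x1c] <- [77 5f 77 c8]
D1: mem[0x15..0x16] <- [90 2e]
D2: mem[0x10..0x13] <- [0e cb 35 90]
D3: mem[0x17..0x1a] <- [0e cb 35 90]
query mem[0x19]=0x35, mem[0x09]=0x2e, mem[0x15]=0x90

MEM[0x19,0x09,0x15] = 35 2e 90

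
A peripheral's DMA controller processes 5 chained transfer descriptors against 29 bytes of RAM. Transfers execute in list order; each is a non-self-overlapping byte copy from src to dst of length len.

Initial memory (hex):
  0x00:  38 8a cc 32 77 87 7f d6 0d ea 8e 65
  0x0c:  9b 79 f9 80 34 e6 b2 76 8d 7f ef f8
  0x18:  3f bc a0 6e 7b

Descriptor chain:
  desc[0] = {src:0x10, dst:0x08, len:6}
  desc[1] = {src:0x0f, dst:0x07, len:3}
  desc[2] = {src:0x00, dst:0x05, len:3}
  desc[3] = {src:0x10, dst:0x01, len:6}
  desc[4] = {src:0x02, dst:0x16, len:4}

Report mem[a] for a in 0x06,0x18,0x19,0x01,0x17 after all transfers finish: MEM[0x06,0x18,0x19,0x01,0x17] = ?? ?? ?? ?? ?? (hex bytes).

MEM[0x06,0x18,0x19,0x01,0x17] = 7f 76 8d 34 b2

#0 dst[0x08+6] := {0x34,0xe6,0xb2,0x76,0x8d,0x7f}
#1 dst[0x07+3] := {0x80,0x34,0xe6}
#2 dst[0x05+3] := {0x38,0x8a,0xcc}
#3 dst[0x01+6] := {0x34,0xe6,0xb2,0x76,0x8d,0x7f}
#4 dst[0x16+4] := {0xe6,0xb2,0x76,0x8d}
query mem[0x06]=0x7f, mem[0x18]=0x76, mem[0x19]=0x8d, mem[0x01]=0x34, mem[0x17]=0xb2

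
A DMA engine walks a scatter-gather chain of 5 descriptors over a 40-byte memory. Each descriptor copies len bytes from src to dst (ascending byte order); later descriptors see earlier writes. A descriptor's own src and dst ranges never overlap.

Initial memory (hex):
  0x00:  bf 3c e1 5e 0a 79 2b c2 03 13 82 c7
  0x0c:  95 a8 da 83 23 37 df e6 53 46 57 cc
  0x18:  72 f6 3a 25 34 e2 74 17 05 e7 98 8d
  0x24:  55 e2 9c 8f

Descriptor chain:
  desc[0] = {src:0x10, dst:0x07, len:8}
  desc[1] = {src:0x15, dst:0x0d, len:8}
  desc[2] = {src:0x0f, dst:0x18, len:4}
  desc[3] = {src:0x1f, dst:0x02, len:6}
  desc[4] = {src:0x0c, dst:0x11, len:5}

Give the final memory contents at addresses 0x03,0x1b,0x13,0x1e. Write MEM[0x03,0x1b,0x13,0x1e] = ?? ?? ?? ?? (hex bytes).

  after D0: wrote 8B at 0x07 = 2337dfe6534657cc
  after D1: wrote 8B at 0x0d = 4657cc72f63a2534
  after D2: wrote 4B at 0x18 = cc72f63a
  after D3: wrote 6B at 0x02 = 1705e7988d55
  after D4: wrote 5B at 0x11 = 464657cc72
query mem[0x03]=0x05, mem[0x1b]=0x3a, mem[0x13]=0x57, mem[0x1e]=0x74

MEM[0x03,0x1b,0x13,0x1e] = 05 3a 57 74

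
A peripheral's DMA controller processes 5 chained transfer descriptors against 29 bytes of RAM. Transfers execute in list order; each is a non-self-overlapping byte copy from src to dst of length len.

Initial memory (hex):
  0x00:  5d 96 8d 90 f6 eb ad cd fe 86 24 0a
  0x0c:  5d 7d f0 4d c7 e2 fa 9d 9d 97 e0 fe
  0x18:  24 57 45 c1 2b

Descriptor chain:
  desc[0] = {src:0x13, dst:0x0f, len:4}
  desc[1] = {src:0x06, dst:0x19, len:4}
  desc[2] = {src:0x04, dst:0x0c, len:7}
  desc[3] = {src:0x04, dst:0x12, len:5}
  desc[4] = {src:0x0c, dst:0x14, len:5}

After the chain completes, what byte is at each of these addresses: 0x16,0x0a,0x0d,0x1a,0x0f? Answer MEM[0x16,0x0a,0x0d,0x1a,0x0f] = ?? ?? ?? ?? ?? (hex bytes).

  after D0: wrote 4B at 0x0f = 9d9d97e0
  after D1: wrote 4B at 0x19 = adcdfe86
  after D2: wrote 7B at 0x0c = f6ebadcdfe8624
  after D3: wrote 5B at 0x12 = f6ebadcdfe
  after D4: wrote 5B at 0x14 = f6ebadcdfe
query mem[0x16]=0xad, mem[0x0a]=0x24, mem[0x0d]=0xeb, mem[0x1a]=0xcd, mem[0x0f]=0xcd

MEM[0x16,0x0a,0x0d,0x1a,0x0f] = ad 24 eb cd cd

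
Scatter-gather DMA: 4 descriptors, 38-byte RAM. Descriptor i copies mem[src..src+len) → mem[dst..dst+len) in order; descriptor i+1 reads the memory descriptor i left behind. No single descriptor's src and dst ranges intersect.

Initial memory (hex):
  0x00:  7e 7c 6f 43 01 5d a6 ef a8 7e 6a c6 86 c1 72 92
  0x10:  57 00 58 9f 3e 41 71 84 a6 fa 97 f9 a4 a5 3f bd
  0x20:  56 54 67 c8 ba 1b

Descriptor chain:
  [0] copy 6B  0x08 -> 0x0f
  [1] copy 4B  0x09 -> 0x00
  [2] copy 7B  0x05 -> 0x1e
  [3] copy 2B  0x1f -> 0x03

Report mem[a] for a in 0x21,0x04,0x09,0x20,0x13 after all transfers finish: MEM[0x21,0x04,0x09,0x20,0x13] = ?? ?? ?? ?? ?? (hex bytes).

[0] 0x08->0x0f len=6 : a8 7e 6a c6 86 c1
[1] 0x09->0x00 len=4 : 7e 6a c6 86
[2] 0x05->0x1e len=7 : 5d a6 ef a8 7e 6a c6
[3] 0x1f->0x03 len=2 : a6 ef
query mem[0x21]=0xa8, mem[0x04]=0xef, mem[0x09]=0x7e, mem[0x20]=0xef, mem[0x13]=0x86

MEM[0x21,0x04,0x09,0x20,0x13] = a8 ef 7e ef 86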